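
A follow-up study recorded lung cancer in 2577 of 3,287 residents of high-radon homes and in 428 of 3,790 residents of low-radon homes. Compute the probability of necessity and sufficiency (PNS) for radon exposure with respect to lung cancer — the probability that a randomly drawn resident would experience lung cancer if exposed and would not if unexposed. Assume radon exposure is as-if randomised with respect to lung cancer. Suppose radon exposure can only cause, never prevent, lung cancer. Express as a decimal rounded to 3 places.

p₁ = P(outcome | exposed) = 2577/3287 = 0.784
p₀ = P(outcome | unexposed) = 428/3790 = 0.11293
Under exogeneity and monotonicity, PNS = p₁ − p₀.
PNS = 0.784 − 0.11293 = 0.67107

PNS ≈ 0.671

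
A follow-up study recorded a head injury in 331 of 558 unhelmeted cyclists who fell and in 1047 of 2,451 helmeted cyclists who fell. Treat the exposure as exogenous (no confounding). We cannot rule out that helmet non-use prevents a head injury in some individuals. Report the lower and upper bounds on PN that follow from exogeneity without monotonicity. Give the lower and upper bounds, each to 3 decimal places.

p₁ = P(outcome | exposed) = 331/558 = 0.59319
p₀ = P(outcome | unexposed) = 1047/2451 = 0.42717
Under exogeneity alone the bounds on PN are max{0,(p₁−p₀)/p₁} ≤ PN ≤ min{1,(1−p₀)/p₁}.
  lower = (p₁ − p₀)/p₁ = 0.16602 / 0.59319 ≈ 0.2799
  upper = min{1, (1 − p₀)/p₁} = 0.57283 / 0.59319 ≈ 0.9657

0.280 ≤ PN ≤ 0.966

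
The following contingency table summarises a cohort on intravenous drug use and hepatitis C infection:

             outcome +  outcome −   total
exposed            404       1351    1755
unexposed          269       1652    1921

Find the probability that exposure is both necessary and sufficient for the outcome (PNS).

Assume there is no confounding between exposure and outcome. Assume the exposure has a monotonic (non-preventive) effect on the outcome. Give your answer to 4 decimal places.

PNS ≈ 0.0902

p₁ = P(outcome | exposed) = 404/1755 = 0.2302
p₀ = P(outcome | unexposed) = 269/1921 = 0.14003
Under exogeneity and monotonicity, PNS = p₁ − p₀.
PNS = 0.2302 − 0.14003 = 0.090168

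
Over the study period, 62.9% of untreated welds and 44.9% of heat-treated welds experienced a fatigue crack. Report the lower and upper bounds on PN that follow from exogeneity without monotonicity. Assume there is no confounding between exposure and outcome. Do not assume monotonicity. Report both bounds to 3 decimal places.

0.286 ≤ PN ≤ 0.876

p₁ = 0.629, p₀ = 0.449.
Under exogeneity alone the bounds on PN are max{0,(p₁−p₀)/p₁} ≤ PN ≤ min{1,(1−p₀)/p₁}.
  lower = (p₁ − p₀)/p₁ = 0.18 / 0.629 ≈ 0.2862
  upper = min{1, (1 − p₀)/p₁} = 0.551 / 0.629 ≈ 0.8760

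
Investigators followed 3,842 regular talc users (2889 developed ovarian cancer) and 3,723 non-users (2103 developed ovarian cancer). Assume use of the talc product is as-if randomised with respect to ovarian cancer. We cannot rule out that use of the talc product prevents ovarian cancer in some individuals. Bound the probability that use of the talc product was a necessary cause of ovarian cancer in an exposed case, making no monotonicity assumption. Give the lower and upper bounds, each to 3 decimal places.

0.249 ≤ PN ≤ 0.579

p₁ = P(outcome | exposed) = 2889/3842 = 0.75195
p₀ = P(outcome | unexposed) = 2103/3723 = 0.56487
Under exogeneity alone the bounds on PN are max{0,(p₁−p₀)/p₁} ≤ PN ≤ min{1,(1−p₀)/p₁}.
  lower = (p₁ − p₀)/p₁ = 0.18709 / 0.75195 ≈ 0.2488
  upper = min{1, (1 − p₀)/p₁} = 0.43513 / 0.75195 ≈ 0.5787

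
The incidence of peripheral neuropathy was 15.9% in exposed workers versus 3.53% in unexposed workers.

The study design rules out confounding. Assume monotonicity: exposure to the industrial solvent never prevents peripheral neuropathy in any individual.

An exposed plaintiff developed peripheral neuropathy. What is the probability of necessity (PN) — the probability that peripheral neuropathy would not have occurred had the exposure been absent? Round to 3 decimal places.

PN ≈ 0.778

p₁ = 0.159, p₀ = 0.0353.
Under exogeneity and monotonicity, PN = (p₁ − p₀) / p₁.
PN = (0.159 − 0.0353) / 0.159 = 0.1237 / 0.159 ≈ 0.7780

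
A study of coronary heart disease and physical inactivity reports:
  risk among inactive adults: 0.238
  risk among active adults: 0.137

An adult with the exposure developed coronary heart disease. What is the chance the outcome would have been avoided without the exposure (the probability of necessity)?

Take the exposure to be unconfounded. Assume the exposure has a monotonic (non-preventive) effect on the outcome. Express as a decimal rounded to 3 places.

PN ≈ 0.424

Let p₁ = 0.238, p₀ = 0.137.
Under exogeneity and monotonicity, PN = (p₁ − p₀) / p₁.
PN = (0.238 − 0.137) / 0.238 = 0.101 / 0.238 ≈ 0.4244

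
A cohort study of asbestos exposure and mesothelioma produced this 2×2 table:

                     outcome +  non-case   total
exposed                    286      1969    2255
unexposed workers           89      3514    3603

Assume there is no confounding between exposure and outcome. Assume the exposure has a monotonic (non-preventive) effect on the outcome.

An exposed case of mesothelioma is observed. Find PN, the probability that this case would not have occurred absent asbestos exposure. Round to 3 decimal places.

PN ≈ 0.805

p₁ = P(outcome | exposed) = 286/2255 = 0.12683
p₀ = P(outcome | unexposed) = 89/3603 = 0.024702
Under exogeneity and monotonicity, PN = (p₁ − p₀) / p₁.
PN = (0.12683 − 0.024702) / 0.12683 = 0.10213 / 0.12683 ≈ 0.8052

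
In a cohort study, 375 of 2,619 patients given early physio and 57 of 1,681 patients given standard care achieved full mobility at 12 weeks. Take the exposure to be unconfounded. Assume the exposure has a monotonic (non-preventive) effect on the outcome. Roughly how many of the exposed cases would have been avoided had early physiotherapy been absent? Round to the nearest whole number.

p₁ = P(outcome | exposed) = 375/2619 = 0.14318
p₀ = P(outcome | unexposed) = 57/1681 = 0.033908
PN = (p₁ − p₀)/p₁ = (0.14318 − 0.033908) / 0.14318 ≈ 0.76318.
Attributable cases ≈ PN × (exposed cases) = 0.76318 × 375 ≈ 286.19.

about 286 cases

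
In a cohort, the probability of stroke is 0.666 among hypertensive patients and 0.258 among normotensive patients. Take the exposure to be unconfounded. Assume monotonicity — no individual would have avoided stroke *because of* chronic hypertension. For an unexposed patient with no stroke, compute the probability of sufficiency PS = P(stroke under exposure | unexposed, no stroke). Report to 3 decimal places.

PS ≈ 0.550

Let p₁ = 0.666, p₀ = 0.258.
Under exogeneity and monotonicity, PS = (p₁ − p₀) / (1 − p₀).
PS = (0.666 − 0.258) / (1 − 0.258) = 0.408 / 0.742 ≈ 0.5499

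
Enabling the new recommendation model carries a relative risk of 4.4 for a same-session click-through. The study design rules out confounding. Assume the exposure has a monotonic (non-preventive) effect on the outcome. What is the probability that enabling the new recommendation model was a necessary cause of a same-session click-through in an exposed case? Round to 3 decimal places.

Under exogeneity and monotonicity, PN = (RR − 1) / RR = 1 − 1/RR.
PN = (4.4 − 1) / 4.4 = 3.4 / 4.4 ≈ 0.7727

PN ≈ 0.773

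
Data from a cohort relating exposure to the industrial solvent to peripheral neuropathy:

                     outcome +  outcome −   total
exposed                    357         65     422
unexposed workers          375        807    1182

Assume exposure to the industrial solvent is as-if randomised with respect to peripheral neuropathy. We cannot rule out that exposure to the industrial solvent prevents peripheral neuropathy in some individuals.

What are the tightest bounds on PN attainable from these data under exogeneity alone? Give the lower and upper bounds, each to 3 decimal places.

p₁ = P(outcome | exposed) = 357/422 = 0.84597
p₀ = P(outcome | unexposed) = 375/1182 = 0.31726
Under exogeneity alone the bounds on PN are max{0,(p₁−p₀)/p₁} ≤ PN ≤ min{1,(1−p₀)/p₁}.
  lower = (p₁ − p₀)/p₁ = 0.52871 / 0.84597 ≈ 0.6250
  upper = min{1, (1 − p₀)/p₁} = 0.68274 / 0.84597 ≈ 0.8070

0.625 ≤ PN ≤ 0.807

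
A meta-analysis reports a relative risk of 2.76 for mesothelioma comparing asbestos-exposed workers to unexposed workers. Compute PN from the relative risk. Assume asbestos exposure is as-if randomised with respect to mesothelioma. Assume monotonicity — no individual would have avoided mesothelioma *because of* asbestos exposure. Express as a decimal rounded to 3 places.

PN ≈ 0.638

Under exogeneity and monotonicity, PN = (RR − 1) / RR = 1 − 1/RR.
PN = (2.76 − 1) / 2.76 = 1.76 / 2.76 ≈ 0.6377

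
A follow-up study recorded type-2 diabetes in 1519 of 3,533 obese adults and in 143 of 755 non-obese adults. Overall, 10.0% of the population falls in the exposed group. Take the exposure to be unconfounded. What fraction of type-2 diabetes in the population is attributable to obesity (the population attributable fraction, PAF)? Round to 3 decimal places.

p₁ = P(outcome | exposed) = 1519/3533 = 0.42995
p₀ = P(outcome | unexposed) = 143/755 = 0.1894
Overall risk P(Y=1) = π·p₁ + (1−π)·p₀ = 0.1×0.42995 + 0.9×0.1894 = 0.21346.
Under exogeneity, PAF = [P(Y=1) − p₀] / P(Y=1).
PAF = (0.21346 − 0.1894) / 0.21346 ≈ 0.1127

PAF ≈ 0.113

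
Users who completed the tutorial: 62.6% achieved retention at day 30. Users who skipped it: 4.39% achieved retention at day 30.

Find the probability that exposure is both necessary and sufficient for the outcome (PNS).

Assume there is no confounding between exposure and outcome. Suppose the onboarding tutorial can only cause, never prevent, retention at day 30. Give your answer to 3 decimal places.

PNS ≈ 0.582

p₁ = 0.626, p₀ = 0.0439.
Under exogeneity and monotonicity, PNS = p₁ − p₀.
PNS = 0.626 − 0.0439 = 0.5821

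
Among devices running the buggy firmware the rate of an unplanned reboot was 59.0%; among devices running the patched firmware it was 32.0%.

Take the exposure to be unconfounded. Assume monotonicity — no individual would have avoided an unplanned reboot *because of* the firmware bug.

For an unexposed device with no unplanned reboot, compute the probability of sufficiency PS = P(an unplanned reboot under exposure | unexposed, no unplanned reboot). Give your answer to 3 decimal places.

PS ≈ 0.397

p₁ = 0.59, p₀ = 0.32.
Under exogeneity and monotonicity, PS = (p₁ − p₀) / (1 − p₀).
PS = (0.59 − 0.32) / (1 − 0.32) = 0.27 / 0.68 ≈ 0.3971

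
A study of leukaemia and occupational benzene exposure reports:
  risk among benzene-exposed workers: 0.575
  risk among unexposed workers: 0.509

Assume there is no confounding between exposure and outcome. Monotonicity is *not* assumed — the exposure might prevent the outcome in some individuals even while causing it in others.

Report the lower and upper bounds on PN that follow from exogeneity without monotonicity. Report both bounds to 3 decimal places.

Let p₁ = 0.575, p₀ = 0.509.
Under exogeneity alone the bounds on PN are max{0,(p₁−p₀)/p₁} ≤ PN ≤ min{1,(1−p₀)/p₁}.
  lower = (p₁ − p₀)/p₁ = 0.066 / 0.575 ≈ 0.1148
  upper = min{1, (1 − p₀)/p₁} = 0.491 / 0.575 ≈ 0.8539

0.115 ≤ PN ≤ 0.854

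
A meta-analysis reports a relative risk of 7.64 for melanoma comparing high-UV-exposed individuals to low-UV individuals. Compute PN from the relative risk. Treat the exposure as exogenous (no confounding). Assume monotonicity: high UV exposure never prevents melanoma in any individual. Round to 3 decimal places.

Under exogeneity and monotonicity, PN = (RR − 1) / RR = 1 − 1/RR.
PN = (7.64 − 1) / 7.64 = 6.64 / 7.64 ≈ 0.8691

PN ≈ 0.869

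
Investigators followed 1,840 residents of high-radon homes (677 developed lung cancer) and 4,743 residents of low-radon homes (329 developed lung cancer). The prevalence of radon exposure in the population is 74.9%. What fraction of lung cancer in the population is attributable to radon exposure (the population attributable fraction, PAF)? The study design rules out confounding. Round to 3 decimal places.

PAF ≈ 0.763

p₁ = P(outcome | exposed) = 677/1840 = 0.36793
p₀ = P(outcome | unexposed) = 329/4743 = 0.069365
Overall risk P(Y=1) = π·p₁ + (1−π)·p₀ = 0.749×0.36793 + 0.251×0.069365 = 0.29299.
Under exogeneity, PAF = [P(Y=1) − p₀] / P(Y=1).
PAF = (0.29299 − 0.069365) / 0.29299 ≈ 0.7633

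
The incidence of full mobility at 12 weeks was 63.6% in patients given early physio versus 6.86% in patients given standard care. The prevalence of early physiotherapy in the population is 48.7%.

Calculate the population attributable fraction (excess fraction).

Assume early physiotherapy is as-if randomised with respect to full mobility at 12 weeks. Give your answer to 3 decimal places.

p₁ = 0.636, p₀ = 0.0686.
Overall risk P(Y=1) = π·p₁ + (1−π)·p₀ = 0.487×0.636 + 0.513×0.0686 = 0.34492.
Under exogeneity, PAF = [P(Y=1) − p₀] / P(Y=1).
PAF = (0.34492 − 0.0686) / 0.34492 ≈ 0.8011

PAF ≈ 0.801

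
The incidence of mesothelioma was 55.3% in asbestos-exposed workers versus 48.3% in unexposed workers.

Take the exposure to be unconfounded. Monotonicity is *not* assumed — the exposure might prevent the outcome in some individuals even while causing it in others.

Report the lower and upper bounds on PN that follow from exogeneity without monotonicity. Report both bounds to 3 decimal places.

0.127 ≤ PN ≤ 0.935

p₁ = 0.553, p₀ = 0.483.
Under exogeneity alone the bounds on PN are max{0,(p₁−p₀)/p₁} ≤ PN ≤ min{1,(1−p₀)/p₁}.
  lower = (p₁ − p₀)/p₁ = 0.07 / 0.553 ≈ 0.1266
  upper = min{1, (1 − p₀)/p₁} = 0.517 / 0.553 ≈ 0.9349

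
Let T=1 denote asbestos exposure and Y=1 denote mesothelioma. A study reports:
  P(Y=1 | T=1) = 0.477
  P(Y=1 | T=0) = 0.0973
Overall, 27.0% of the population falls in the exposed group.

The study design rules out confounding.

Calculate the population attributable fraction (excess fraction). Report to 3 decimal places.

PAF ≈ 0.513

Let p₁ = 0.477, p₀ = 0.0973.
Overall risk P(Y=1) = π·p₁ + (1−π)·p₀ = 0.27×0.477 + 0.73×0.0973 = 0.19982.
Under exogeneity, PAF = [P(Y=1) − p₀] / P(Y=1).
PAF = (0.19982 − 0.0973) / 0.19982 ≈ 0.5131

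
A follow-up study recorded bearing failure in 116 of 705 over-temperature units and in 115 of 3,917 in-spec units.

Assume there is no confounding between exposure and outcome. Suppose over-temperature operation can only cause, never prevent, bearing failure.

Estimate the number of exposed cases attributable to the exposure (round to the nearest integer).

about 95 cases

p₁ = P(outcome | exposed) = 116/705 = 0.16454
p₀ = P(outcome | unexposed) = 115/3917 = 0.029359
PN = (p₁ − p₀)/p₁ = (0.16454 − 0.029359) / 0.16454 ≈ 0.82157.
Attributable cases ≈ PN × (exposed cases) = 0.82157 × 116 ≈ 95.30.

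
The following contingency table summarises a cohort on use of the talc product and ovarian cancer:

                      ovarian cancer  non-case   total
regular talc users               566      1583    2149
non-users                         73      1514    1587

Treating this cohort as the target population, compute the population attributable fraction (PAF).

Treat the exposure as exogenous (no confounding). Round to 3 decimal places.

p₁ = P(outcome | exposed) = 566/2149 = 0.26338
p₀ = P(outcome | unexposed) = 73/1587 = 0.045999
Exposure prevalence π = 2149/3736 = 0.57521; overall risk P(Y=1) = 0.17104.
Under exogeneity, PAF = [P(Y=1) − p₀]/P(Y=1).
PAF = (0.17104 − 0.045999) / 0.17104 ≈ 0.7311

PAF ≈ 0.731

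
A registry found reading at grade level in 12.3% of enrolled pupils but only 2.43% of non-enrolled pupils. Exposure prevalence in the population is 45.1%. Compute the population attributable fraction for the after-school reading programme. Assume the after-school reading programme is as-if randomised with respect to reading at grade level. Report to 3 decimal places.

p₁ = 0.123, p₀ = 0.0243.
Overall risk P(Y=1) = π·p₁ + (1−π)·p₀ = 0.451×0.123 + 0.549×0.0243 = 0.068814.
Under exogeneity, PAF = [P(Y=1) − p₀] / P(Y=1).
PAF = (0.068814 − 0.0243) / 0.068814 ≈ 0.6469

PAF ≈ 0.647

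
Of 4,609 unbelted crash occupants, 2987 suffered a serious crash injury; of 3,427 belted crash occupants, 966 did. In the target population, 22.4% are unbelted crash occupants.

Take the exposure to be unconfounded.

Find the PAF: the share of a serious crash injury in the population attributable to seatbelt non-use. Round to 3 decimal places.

PAF ≈ 0.225

p₁ = P(outcome | exposed) = 2987/4609 = 0.64808
p₀ = P(outcome | unexposed) = 966/3427 = 0.28188
Overall risk P(Y=1) = π·p₁ + (1−π)·p₀ = 0.224×0.64808 + 0.776×0.28188 = 0.36391.
Under exogeneity, PAF = [P(Y=1) − p₀] / P(Y=1).
PAF = (0.36391 − 0.28188) / 0.36391 ≈ 0.2254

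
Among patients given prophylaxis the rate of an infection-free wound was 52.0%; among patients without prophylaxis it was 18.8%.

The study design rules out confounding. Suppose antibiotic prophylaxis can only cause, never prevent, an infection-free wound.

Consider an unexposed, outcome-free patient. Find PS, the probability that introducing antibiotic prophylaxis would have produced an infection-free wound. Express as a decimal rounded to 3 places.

PS ≈ 0.409

p₁ = 0.52, p₀ = 0.188.
Under exogeneity and monotonicity, PS = (p₁ − p₀) / (1 − p₀).
PS = (0.52 − 0.188) / (1 − 0.188) = 0.332 / 0.812 ≈ 0.4089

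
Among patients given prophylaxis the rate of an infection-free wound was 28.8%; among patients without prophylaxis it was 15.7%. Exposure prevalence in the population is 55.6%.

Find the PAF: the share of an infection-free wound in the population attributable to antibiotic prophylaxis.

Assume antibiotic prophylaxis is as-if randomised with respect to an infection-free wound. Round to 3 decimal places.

PAF ≈ 0.317

p₁ = 0.288, p₀ = 0.157.
Overall risk P(Y=1) = π·p₁ + (1−π)·p₀ = 0.556×0.288 + 0.444×0.157 = 0.22984.
Under exogeneity, PAF = [P(Y=1) − p₀] / P(Y=1).
PAF = (0.22984 − 0.157) / 0.22984 ≈ 0.3169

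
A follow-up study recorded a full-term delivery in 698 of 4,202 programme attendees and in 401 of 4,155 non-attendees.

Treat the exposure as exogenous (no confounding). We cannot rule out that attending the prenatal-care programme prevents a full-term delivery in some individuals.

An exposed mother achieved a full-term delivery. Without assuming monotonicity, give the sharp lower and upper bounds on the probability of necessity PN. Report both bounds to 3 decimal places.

0.419 ≤ PN ≤ 1.000

p₁ = P(outcome | exposed) = 698/4202 = 0.16611
p₀ = P(outcome | unexposed) = 401/4155 = 0.09651
Under exogeneity alone the bounds on PN are max{0,(p₁−p₀)/p₁} ≤ PN ≤ min{1,(1−p₀)/p₁}.
  lower = (p₁ − p₀)/p₁ = 0.069601 / 0.16611 ≈ 0.4190
  upper = min{1, (1 − p₀)/p₁} = 0.90349 / 0.16611 ≈ 5.4391 → capped at 1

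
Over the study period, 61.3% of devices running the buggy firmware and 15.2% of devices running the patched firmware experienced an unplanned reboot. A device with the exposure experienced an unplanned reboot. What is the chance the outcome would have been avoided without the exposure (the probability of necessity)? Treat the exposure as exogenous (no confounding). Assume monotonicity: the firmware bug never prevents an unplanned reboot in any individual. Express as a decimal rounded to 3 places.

p₁ = 0.613, p₀ = 0.152.
Under exogeneity and monotonicity, PN = (p₁ − p₀) / p₁.
PN = (0.613 − 0.152) / 0.613 = 0.461 / 0.613 ≈ 0.7520

PN ≈ 0.752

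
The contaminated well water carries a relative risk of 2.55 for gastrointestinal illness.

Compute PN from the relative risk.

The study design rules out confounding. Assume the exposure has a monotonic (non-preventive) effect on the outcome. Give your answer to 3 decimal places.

Under exogeneity and monotonicity, PN = (RR − 1) / RR = 1 − 1/RR.
PN = (2.55 − 1) / 2.55 = 1.55 / 2.55 ≈ 0.6078

PN ≈ 0.608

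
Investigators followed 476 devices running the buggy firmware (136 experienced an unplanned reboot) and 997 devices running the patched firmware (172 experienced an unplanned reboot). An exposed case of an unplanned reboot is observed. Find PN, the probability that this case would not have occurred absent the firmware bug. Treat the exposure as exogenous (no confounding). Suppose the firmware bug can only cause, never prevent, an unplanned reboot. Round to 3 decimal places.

p₁ = P(outcome | exposed) = 136/476 = 0.28571
p₀ = P(outcome | unexposed) = 172/997 = 0.17252
Under exogeneity and monotonicity, PN = (p₁ − p₀) / p₁.
PN = (0.28571 − 0.17252) / 0.28571 = 0.1132 / 0.28571 ≈ 0.3962

PN ≈ 0.396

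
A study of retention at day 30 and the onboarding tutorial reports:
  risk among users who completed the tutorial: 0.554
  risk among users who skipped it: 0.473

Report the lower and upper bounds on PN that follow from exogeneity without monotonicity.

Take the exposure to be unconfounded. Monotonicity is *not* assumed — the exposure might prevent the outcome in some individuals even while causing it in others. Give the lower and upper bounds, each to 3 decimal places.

0.146 ≤ PN ≤ 0.951

Let p₁ = 0.554, p₀ = 0.473.
Under exogeneity alone the bounds on PN are max{0,(p₁−p₀)/p₁} ≤ PN ≤ min{1,(1−p₀)/p₁}.
  lower = (p₁ − p₀)/p₁ = 0.081 / 0.554 ≈ 0.1462
  upper = min{1, (1 − p₀)/p₁} = 0.527 / 0.554 ≈ 0.9513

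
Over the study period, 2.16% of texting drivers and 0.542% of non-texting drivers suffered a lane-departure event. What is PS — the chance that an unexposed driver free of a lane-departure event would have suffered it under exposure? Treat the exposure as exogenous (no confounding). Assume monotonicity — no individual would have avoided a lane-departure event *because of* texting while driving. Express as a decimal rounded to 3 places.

PS ≈ 0.016

p₁ = 0.0216, p₀ = 0.00542.
Under exogeneity and monotonicity, PS = (p₁ − p₀) / (1 − p₀).
PS = (0.0216 − 0.00542) / (1 − 0.00542) = 0.01618 / 0.99458 ≈ 0.0163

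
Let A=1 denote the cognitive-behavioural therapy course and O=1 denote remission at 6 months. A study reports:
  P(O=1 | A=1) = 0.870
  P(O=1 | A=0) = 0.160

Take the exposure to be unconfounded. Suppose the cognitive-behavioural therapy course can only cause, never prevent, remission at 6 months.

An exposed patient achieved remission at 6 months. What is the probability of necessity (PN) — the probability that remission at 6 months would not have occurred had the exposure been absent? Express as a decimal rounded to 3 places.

PN ≈ 0.816

Let p₁ = 0.87, p₀ = 0.16.
Under exogeneity and monotonicity, PN = (p₁ − p₀) / p₁.
PN = (0.87 − 0.16) / 0.87 = 0.71 / 0.87 ≈ 0.8161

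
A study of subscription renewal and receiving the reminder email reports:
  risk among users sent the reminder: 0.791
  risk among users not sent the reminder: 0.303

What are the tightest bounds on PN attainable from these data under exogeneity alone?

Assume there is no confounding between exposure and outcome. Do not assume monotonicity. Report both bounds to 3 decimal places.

Let p₁ = 0.791, p₀ = 0.303.
Under exogeneity alone the bounds on PN are max{0,(p₁−p₀)/p₁} ≤ PN ≤ min{1,(1−p₀)/p₁}.
  lower = (p₁ − p₀)/p₁ = 0.488 / 0.791 ≈ 0.6169
  upper = min{1, (1 − p₀)/p₁} = 0.697 / 0.791 ≈ 0.8812

0.617 ≤ PN ≤ 0.881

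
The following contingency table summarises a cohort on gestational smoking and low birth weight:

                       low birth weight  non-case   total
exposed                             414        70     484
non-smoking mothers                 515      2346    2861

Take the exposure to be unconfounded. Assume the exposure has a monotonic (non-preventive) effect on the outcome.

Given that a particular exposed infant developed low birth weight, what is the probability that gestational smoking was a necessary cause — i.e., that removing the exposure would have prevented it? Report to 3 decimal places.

PN ≈ 0.790

p₁ = P(outcome | exposed) = 414/484 = 0.85537
p₀ = P(outcome | unexposed) = 515/2861 = 0.18001
Under exogeneity and monotonicity, PN = (p₁ − p₀)/p₁.
PN = (0.85537 − 0.18001) / 0.85537 ≈ 0.7896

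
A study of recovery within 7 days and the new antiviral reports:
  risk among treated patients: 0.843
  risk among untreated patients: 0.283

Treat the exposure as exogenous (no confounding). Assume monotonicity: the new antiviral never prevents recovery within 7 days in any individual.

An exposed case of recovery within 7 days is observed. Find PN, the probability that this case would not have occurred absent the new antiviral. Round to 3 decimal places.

PN ≈ 0.664

Let p₁ = 0.843, p₀ = 0.283.
Under exogeneity and monotonicity, PN = (p₁ − p₀) / p₁.
PN = (0.843 − 0.283) / 0.843 = 0.56 / 0.843 ≈ 0.6643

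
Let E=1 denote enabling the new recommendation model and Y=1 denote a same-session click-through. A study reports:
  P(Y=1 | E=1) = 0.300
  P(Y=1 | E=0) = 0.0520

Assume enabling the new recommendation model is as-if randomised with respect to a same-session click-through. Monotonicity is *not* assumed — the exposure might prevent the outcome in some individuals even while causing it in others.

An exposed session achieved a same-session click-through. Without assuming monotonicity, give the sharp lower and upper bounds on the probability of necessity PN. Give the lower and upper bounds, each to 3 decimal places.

Let p₁ = 0.3, p₀ = 0.052.
Under exogeneity alone the bounds on PN are max{0,(p₁−p₀)/p₁} ≤ PN ≤ min{1,(1−p₀)/p₁}.
  lower = (p₁ − p₀)/p₁ = 0.248 / 0.3 ≈ 0.8267
  upper = min{1, (1 − p₀)/p₁} = 0.948 / 0.3 ≈ 3.1600 → capped at 1

0.827 ≤ PN ≤ 1.000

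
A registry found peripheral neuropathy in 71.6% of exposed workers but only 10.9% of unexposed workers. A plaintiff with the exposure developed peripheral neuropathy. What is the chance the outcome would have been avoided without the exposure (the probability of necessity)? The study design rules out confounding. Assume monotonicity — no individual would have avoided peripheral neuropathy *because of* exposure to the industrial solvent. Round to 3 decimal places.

p₁ = 0.716, p₀ = 0.109.
Under exogeneity and monotonicity, PN = (p₁ − p₀) / p₁.
PN = (0.716 − 0.109) / 0.716 = 0.607 / 0.716 ≈ 0.8478

PN ≈ 0.848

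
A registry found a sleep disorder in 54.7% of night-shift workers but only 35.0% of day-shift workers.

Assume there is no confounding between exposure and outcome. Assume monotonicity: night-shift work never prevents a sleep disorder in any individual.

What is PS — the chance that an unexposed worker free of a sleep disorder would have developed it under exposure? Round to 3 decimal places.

p₁ = 0.547, p₀ = 0.35.
Under exogeneity and monotonicity, PS = (p₁ − p₀) / (1 − p₀).
PS = (0.547 − 0.35) / (1 − 0.35) = 0.197 / 0.65 ≈ 0.3031

PS ≈ 0.303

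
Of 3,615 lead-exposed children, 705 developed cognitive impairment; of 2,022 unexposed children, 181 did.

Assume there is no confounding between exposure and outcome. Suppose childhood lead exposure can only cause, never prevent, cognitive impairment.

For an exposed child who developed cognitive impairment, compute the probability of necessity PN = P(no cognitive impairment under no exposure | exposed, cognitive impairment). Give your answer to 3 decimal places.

PN ≈ 0.541

p₁ = P(outcome | exposed) = 705/3615 = 0.19502
p₀ = P(outcome | unexposed) = 181/2022 = 0.089515
Under exogeneity and monotonicity, PN = (p₁ − p₀) / p₁.
PN = (0.19502 − 0.089515) / 0.19502 = 0.10551 / 0.19502 ≈ 0.5410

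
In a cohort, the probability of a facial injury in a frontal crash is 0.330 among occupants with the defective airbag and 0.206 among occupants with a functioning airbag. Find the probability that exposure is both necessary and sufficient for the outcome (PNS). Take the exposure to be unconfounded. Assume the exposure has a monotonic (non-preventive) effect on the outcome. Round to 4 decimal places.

Let p₁ = 0.33, p₀ = 0.206.
Under exogeneity and monotonicity, PNS = p₁ − p₀.
PNS = 0.33 − 0.206 = 0.124

PNS ≈ 0.1240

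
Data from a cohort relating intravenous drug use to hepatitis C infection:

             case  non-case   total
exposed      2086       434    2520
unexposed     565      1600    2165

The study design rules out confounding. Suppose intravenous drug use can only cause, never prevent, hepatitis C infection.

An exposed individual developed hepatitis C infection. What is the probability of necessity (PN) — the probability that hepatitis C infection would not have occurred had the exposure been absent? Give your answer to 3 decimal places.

p₁ = P(outcome | exposed) = 2086/2520 = 0.82778
p₀ = P(outcome | unexposed) = 565/2165 = 0.26097
Under exogeneity and monotonicity, PN = (p₁ − p₀)/p₁.
PN = (0.82778 − 0.26097) / 0.82778 ≈ 0.6847

PN ≈ 0.685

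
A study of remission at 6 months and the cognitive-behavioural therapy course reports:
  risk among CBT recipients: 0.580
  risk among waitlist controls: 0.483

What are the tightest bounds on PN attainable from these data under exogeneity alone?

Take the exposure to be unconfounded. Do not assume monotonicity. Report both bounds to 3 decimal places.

0.167 ≤ PN ≤ 0.891

Let p₁ = 0.58, p₀ = 0.483.
Under exogeneity alone the bounds on PN are max{0,(p₁−p₀)/p₁} ≤ PN ≤ min{1,(1−p₀)/p₁}.
  lower = (p₁ − p₀)/p₁ = 0.097 / 0.58 ≈ 0.1672
  upper = min{1, (1 − p₀)/p₁} = 0.517 / 0.58 ≈ 0.8914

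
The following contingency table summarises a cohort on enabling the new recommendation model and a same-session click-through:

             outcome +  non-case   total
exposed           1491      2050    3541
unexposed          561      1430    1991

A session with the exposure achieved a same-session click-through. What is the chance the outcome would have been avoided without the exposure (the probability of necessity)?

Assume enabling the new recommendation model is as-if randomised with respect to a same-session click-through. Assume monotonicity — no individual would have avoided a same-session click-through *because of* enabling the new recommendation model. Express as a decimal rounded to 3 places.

PN ≈ 0.331

p₁ = P(outcome | exposed) = 1491/3541 = 0.42107
p₀ = P(outcome | unexposed) = 561/1991 = 0.28177
Under exogeneity and monotonicity, PN = (p₁ − p₀) / p₁.
PN = (0.42107 − 0.28177) / 0.42107 = 0.1393 / 0.42107 ≈ 0.3308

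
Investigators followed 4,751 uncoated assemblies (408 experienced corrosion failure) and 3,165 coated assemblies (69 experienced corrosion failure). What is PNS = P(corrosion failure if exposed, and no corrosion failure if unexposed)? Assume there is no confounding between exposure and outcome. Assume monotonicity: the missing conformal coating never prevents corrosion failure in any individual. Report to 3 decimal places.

PNS ≈ 0.064

p₁ = P(outcome | exposed) = 408/4751 = 0.085877
p₀ = P(outcome | unexposed) = 69/3165 = 0.021801
Under exogeneity and monotonicity, PNS = p₁ − p₀.
PNS = 0.085877 − 0.021801 = 0.064076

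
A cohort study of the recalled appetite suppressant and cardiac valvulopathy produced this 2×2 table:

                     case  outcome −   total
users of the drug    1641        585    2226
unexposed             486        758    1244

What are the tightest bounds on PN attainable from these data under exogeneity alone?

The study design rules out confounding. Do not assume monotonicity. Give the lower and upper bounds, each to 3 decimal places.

0.470 ≤ PN ≤ 0.827

p₁ = P(outcome | exposed) = 1641/2226 = 0.7372
p₀ = P(outcome | unexposed) = 486/1244 = 0.39068
Under exogeneity alone the bounds on PN are max{0,(p₁−p₀)/p₁} ≤ PN ≤ min{1,(1−p₀)/p₁}.
  lower = (p₁ − p₀)/p₁ = 0.34652 / 0.7372 ≈ 0.4701
  upper = min{1, (1 − p₀)/p₁} = 0.60932 / 0.7372 ≈ 0.8265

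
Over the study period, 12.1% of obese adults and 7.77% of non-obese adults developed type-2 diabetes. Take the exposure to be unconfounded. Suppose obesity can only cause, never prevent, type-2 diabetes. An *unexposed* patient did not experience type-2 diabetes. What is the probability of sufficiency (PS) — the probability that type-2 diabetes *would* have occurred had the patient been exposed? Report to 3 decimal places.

PS ≈ 0.047

p₁ = 0.121, p₀ = 0.0777.
Under exogeneity and monotonicity, PS = (p₁ − p₀) / (1 − p₀).
PS = (0.121 − 0.0777) / (1 − 0.0777) = 0.0433 / 0.9223 ≈ 0.0469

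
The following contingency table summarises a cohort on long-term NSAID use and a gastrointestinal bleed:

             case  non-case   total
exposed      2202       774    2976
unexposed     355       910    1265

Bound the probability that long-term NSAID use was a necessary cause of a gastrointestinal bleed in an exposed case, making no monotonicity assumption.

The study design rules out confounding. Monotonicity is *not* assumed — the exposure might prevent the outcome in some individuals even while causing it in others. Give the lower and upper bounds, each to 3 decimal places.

p₁ = P(outcome | exposed) = 2202/2976 = 0.73992
p₀ = P(outcome | unexposed) = 355/1265 = 0.28063
Under exogeneity alone the bounds on PN are max{0,(p₁−p₀)/p₁} ≤ PN ≤ min{1,(1−p₀)/p₁}.
  lower = (p₁ − p₀)/p₁ = 0.45929 / 0.73992 ≈ 0.6207
  upper = min{1, (1 − p₀)/p₁} = 0.71937 / 0.73992 ≈ 0.9722

0.621 ≤ PN ≤ 0.972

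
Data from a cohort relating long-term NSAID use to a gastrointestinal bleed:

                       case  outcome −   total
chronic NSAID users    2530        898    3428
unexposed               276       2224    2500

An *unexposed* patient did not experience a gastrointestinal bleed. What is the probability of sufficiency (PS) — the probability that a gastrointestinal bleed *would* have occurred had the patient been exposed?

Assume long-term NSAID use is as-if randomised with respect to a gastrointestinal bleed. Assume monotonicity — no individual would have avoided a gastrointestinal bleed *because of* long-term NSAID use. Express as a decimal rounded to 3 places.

PS ≈ 0.706

p₁ = P(outcome | exposed) = 2530/3428 = 0.73804
p₀ = P(outcome | unexposed) = 276/2500 = 0.1104
Under exogeneity and monotonicity, PS = (p₁ − p₀) / (1 − p₀).
PS = (0.73804 − 0.1104) / (1 − 0.1104) = 0.62764 / 0.8896 ≈ 0.7055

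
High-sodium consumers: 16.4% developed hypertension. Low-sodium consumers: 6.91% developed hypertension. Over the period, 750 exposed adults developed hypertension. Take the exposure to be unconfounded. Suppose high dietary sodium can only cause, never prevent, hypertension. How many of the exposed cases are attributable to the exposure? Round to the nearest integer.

p₁ = 0.164, p₀ = 0.0691.
PN = (p₁ − p₀)/p₁ = (0.164 − 0.0691) / 0.164 ≈ 0.57866.
Attributable cases ≈ PN × (exposed cases) = 0.57866 × 750 ≈ 433.99.

about 434 cases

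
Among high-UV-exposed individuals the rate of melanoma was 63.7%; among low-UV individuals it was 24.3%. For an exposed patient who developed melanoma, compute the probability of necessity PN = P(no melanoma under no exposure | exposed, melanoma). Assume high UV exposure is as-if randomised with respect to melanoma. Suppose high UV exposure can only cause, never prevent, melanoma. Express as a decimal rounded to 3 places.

p₁ = 0.637, p₀ = 0.243.
Under exogeneity and monotonicity, PN = (p₁ − p₀) / p₁.
PN = (0.637 − 0.243) / 0.637 = 0.394 / 0.637 ≈ 0.6185

PN ≈ 0.619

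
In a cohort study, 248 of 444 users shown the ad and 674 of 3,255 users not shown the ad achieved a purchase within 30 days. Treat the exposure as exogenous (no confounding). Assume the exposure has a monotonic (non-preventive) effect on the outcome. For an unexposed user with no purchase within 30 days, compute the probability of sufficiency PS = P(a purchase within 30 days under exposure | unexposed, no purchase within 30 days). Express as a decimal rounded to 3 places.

p₁ = P(outcome | exposed) = 248/444 = 0.55856
p₀ = P(outcome | unexposed) = 674/3255 = 0.20707
Under exogeneity and monotonicity, PS = (p₁ − p₀) / (1 − p₀).
PS = (0.55856 − 0.20707) / (1 − 0.20707) = 0.35149 / 0.79293 ≈ 0.4433

PS ≈ 0.443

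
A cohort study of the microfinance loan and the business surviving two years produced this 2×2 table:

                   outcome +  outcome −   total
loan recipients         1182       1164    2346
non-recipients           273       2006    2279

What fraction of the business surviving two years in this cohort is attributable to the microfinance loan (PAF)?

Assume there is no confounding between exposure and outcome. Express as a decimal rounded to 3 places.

PAF ≈ 0.619

p₁ = P(outcome | exposed) = 1182/2346 = 0.50384
p₀ = P(outcome | unexposed) = 273/2279 = 0.11979
Exposure prevalence π = 2346/4625 = 0.50724; overall risk P(Y=1) = 0.31459.
Under exogeneity, PAF = [P(Y=1) − p₀]/P(Y=1).
PAF = (0.31459 − 0.11979) / 0.31459 ≈ 0.6192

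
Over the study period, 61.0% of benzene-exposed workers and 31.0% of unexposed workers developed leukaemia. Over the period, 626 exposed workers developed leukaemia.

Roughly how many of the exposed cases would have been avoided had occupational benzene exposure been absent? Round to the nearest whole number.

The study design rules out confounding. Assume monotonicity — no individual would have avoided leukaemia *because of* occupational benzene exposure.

p₁ = 0.61, p₀ = 0.31.
PN = (p₁ − p₀)/p₁ = (0.61 − 0.31) / 0.61 ≈ 0.49180.
Attributable cases ≈ PN × (exposed cases) = 0.49180 × 626 ≈ 307.87.

about 308 cases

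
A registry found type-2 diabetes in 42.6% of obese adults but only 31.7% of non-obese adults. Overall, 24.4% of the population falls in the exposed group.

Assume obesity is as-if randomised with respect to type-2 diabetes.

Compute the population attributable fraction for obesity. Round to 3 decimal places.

PAF ≈ 0.077

p₁ = 0.426, p₀ = 0.317.
Overall risk P(Y=1) = π·p₁ + (1−π)·p₀ = 0.244×0.426 + 0.756×0.317 = 0.3436.
Under exogeneity, PAF = [P(Y=1) − p₀] / P(Y=1).
PAF = (0.3436 − 0.317) / 0.3436 ≈ 0.0774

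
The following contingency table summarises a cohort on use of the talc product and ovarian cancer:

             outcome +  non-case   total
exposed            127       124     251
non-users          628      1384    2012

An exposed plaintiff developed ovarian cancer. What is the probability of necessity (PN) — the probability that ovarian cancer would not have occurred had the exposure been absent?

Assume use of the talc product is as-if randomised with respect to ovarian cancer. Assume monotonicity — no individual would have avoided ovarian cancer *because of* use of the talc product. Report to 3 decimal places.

PN ≈ 0.383

p₁ = P(outcome | exposed) = 127/251 = 0.50598
p₀ = P(outcome | unexposed) = 628/2012 = 0.31213
Under exogeneity and monotonicity, PN = (p₁ − p₀)/p₁.
PN = (0.50598 − 0.31213) / 0.50598 ≈ 0.3831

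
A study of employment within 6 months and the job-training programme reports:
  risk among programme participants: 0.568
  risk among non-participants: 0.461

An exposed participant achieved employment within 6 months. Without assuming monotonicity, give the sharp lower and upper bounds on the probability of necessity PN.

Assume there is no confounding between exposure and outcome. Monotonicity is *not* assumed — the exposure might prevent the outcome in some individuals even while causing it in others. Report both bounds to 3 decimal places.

0.188 ≤ PN ≤ 0.949

Let p₁ = 0.568, p₀ = 0.461.
Under exogeneity alone the bounds on PN are max{0,(p₁−p₀)/p₁} ≤ PN ≤ min{1,(1−p₀)/p₁}.
  lower = (p₁ − p₀)/p₁ = 0.107 / 0.568 ≈ 0.1884
  upper = min{1, (1 − p₀)/p₁} = 0.539 / 0.568 ≈ 0.9489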